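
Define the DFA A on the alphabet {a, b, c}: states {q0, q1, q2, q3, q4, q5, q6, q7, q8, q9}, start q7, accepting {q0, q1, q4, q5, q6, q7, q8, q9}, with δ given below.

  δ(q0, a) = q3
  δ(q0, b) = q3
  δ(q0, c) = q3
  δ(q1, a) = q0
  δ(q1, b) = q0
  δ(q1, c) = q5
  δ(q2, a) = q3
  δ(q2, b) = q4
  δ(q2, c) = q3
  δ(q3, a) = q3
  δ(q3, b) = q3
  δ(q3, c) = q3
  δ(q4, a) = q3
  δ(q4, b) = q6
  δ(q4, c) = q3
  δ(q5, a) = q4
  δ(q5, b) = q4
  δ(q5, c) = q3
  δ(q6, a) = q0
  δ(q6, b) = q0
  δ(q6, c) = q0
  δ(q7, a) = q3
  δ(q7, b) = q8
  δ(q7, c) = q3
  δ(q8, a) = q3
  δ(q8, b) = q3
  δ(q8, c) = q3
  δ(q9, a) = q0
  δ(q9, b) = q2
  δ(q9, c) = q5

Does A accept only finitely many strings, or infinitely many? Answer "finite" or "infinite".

The useful states (reachable from q7 and able to reach an accepting state) are {q7, q8}.
Restricted to these states the transition graph has no cycle, so every accepting path has bounded length and L is finite.

finite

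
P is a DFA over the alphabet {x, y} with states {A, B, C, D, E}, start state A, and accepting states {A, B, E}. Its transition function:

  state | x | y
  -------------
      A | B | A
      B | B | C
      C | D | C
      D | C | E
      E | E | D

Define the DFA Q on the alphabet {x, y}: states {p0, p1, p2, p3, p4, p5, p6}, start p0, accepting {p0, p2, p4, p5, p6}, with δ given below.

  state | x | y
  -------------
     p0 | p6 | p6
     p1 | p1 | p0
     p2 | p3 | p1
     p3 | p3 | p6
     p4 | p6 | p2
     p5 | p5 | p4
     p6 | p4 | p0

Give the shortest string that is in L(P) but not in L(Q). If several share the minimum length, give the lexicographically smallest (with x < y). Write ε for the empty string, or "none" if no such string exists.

The string xyyxyx is accepted by P but not by Q.
No shorter string lies in the difference, and xyyxyx is the lexicographically first length-6 string in L(P) \ L(Q).

xyyxyx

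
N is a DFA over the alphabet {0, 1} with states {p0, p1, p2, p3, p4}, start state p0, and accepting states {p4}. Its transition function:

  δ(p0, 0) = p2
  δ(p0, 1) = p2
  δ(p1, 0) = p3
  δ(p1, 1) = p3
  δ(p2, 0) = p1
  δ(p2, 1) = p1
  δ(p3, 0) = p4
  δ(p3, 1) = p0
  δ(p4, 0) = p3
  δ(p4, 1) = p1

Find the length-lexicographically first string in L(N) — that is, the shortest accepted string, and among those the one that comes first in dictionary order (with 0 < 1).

0000

A breadth-first search from p0 reaches an accepting state first via the path p0 → p2 → p1 → p3 → p4 on input 0000.
No string of length < 4 is accepted (BFS exhausts all shorter strings without reaching an accepting state), and 0000 is the lexicographically least accepting string of length 4.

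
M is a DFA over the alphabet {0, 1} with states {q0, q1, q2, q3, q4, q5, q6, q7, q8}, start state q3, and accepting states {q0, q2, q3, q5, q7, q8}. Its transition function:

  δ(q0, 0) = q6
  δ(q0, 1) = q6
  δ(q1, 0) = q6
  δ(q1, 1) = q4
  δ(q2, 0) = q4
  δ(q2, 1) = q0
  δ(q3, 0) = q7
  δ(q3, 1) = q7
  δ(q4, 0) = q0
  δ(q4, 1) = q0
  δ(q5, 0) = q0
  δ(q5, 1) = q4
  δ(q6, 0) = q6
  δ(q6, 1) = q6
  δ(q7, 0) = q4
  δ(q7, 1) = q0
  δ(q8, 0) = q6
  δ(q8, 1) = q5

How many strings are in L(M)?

9

The useful subgraph on states {q0, q3, q4, q7} is acyclic, so L(M) is finite; the longest accepting path visits 4 useful states, giving maximum string length 3.
Counting accepting paths from q3 by length: 1 of length 0, 2 of length 1, 2 of length 2, 4 of length 3. Total 9.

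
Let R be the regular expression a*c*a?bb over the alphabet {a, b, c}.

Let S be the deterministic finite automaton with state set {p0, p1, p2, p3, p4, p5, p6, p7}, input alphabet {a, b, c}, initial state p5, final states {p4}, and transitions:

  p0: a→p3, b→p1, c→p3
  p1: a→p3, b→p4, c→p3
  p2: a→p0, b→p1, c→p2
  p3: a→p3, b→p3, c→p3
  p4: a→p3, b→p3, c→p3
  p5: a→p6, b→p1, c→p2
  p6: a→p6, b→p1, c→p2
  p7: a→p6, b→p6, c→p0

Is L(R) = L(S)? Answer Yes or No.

Yes

Converting the expression R to a DFA (subset construction, then merging equivalent states) gives the minimal DFA with states {r0, r1, r2, r3, r4, r5}, start state r0, accepting states {r4} and transitions r0: a→r0, b→r1, c→r2; r1: a→r3, b→r4, c→r3; r2: a→r5, b→r1, c→r2; r3: a→r3, b→r3, c→r3; r4: a→r3, b→r3, c→r3; r5: a→r3, b→r1, c→r3.
Exploring the product automaton R × S from the start pair (r0, p5), following both machines on each input symbol, reaches 7 state pairs: (r0, p5), (r0, p6), (r1, p1), (r2, p2), (r3, p3), (r4, p4), (r5, p0).
R accepts in {r4} and S accepts in {p4}. In every reachable pair the two components are either both accepting — (r4, p4) — or both non-accepting, so no string is accepted by exactly one of the machines: L(R) \ L(S) and L(S) \ L(R) are both empty.
Hence every string is accepted by R iff it is accepted by S, and the two languages coincide.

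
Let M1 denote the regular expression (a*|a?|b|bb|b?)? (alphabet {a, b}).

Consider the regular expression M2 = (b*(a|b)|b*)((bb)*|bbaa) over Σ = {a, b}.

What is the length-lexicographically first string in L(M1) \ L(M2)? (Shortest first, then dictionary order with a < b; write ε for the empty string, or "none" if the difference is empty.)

The string aa is accepted by M1 but not by M2.
No shorter string lies in the difference, and aa is the lexicographically first length-2 string in L(M1) \ L(M2).

aa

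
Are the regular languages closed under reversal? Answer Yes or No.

Yes

Reverse every transition of an NFA for L, make the old start state the unique accepting state, and add a fresh start state with ε-moves to the old accepting states; this NFA accepts Lᴿ.
So the regular languages are closed under reversal.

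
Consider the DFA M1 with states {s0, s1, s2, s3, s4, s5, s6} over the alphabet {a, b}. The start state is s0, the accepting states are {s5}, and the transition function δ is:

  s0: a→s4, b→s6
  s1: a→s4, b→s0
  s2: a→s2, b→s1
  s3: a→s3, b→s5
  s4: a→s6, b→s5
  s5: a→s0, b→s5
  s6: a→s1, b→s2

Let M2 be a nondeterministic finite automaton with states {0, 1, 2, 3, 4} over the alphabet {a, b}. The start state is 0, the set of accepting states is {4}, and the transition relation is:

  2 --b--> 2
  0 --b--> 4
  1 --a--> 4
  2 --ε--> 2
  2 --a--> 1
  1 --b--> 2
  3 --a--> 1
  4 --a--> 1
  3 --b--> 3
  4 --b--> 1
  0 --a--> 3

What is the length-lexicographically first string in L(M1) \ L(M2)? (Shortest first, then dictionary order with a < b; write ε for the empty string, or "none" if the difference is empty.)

ab

The string ab is accepted by M1 but not by M2.
No shorter string lies in the difference, and ab is the lexicographically first length-2 string in L(M1) \ L(M2).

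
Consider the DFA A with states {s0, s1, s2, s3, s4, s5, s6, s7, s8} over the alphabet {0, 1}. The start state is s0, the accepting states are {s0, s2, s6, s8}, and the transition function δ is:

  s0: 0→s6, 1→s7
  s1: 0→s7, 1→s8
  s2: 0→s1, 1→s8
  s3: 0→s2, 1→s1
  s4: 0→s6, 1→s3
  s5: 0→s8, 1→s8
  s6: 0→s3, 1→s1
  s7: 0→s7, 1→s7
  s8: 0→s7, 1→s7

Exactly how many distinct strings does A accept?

The useful subgraph on states {s0, s1, s2, s3, s6, s8} is acyclic, so L(A) is finite; the longest accepting path visits 6 useful states, giving maximum string length 5.
Counting accepting paths from s0 by length: 1 of length 0, 1 of length 1, 2 of length 3, 2 of length 4, 1 of length 5. Total 7.

7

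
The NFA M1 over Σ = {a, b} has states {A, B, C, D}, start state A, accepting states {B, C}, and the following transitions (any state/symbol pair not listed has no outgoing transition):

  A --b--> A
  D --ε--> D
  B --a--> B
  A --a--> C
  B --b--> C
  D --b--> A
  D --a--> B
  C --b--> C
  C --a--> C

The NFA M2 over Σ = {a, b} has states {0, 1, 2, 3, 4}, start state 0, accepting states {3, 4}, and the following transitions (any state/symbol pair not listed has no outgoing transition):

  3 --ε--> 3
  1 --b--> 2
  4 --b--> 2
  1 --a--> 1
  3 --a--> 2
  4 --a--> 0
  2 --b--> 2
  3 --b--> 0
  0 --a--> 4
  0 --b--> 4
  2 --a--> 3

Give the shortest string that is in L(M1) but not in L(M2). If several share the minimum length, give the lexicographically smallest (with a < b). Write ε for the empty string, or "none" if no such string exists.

The string aa is accepted by M1 but not by M2.
No shorter string lies in the difference, and aa is the lexicographically first length-2 string in L(M1) \ L(M2).

aa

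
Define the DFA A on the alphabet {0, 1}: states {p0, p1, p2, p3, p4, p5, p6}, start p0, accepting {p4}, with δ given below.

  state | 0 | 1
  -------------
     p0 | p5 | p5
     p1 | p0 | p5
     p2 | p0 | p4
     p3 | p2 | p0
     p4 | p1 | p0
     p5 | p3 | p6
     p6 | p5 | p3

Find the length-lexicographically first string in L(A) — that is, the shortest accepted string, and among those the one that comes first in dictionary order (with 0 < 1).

0001

A breadth-first search from p0 reaches an accepting state first via the path p0 → p5 → p3 → p2 → p4 on input 0001.
No string of length < 4 is accepted (BFS exhausts all shorter strings without reaching an accepting state), and 0001 is the lexicographically least accepting string of length 4.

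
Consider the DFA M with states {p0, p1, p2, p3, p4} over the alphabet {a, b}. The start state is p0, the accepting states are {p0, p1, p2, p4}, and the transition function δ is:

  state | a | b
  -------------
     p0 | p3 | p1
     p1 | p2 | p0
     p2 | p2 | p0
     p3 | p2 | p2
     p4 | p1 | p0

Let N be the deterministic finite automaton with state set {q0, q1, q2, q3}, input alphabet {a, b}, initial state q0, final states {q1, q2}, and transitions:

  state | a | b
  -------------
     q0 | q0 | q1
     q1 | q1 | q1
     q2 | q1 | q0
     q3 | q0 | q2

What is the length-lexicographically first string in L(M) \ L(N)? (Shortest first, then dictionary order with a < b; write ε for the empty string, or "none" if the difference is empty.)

ε

The empty string ε is accepted by M but not by N.
Since ε is the unique shortest string, it is the required witness.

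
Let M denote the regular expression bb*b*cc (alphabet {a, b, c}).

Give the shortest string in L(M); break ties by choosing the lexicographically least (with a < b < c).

By inspection of the expression, no string of length less than 3 matches, and bcc is the lexicographically first match of length 3.

bcc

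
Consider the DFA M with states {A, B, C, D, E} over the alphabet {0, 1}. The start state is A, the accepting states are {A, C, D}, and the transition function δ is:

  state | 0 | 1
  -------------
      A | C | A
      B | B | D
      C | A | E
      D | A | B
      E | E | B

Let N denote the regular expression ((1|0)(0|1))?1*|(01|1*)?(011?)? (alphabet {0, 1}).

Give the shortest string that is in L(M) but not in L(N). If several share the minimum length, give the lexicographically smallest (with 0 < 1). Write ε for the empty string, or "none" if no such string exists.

The string 0 is accepted by M but not by N.
No shorter string lies in the difference, and 0 is the lexicographically first length-1 string in L(M) \ L(N).

0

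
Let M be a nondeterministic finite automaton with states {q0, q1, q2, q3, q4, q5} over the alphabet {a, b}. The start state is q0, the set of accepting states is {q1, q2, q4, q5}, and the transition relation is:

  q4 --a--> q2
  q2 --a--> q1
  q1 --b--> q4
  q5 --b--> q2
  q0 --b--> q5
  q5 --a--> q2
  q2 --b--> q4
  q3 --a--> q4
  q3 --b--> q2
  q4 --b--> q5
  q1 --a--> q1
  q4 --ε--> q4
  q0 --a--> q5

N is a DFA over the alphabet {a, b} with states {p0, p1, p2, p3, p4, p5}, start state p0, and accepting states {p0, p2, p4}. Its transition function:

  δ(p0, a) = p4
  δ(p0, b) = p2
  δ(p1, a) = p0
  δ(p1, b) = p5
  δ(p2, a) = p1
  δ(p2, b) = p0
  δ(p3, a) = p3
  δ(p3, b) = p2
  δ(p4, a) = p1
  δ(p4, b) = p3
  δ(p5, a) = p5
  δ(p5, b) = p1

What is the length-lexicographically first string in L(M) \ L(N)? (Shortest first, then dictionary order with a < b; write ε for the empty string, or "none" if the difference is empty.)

aa

The string aa is accepted by M but not by N.
No shorter string lies in the difference, and aa is the lexicographically first length-2 string in L(M) \ L(N).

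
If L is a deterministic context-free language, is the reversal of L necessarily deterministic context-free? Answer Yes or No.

L = {c bⁿaⁿ : n≥0} ∪ {d b²ⁿaⁿ : n≥0} is a DCFL: the first symbol tells a deterministic PDA whether to pop one or two b's per a. Its reversal Lᴿ = {aⁿbⁿ c : n≥0} ∪ {aⁿb²ⁿ d : n≥0} is not. DCFLs are closed under right quotient by regular languages, and Lᴿ/{c, d} = {aⁿbⁿ : n≥0} ∪ {aⁿb²ⁿ : n≥0} — the standard context-free language accepted by no deterministic PDA (intuitively the machine would have to commit to a b-to-a ratio before the distinguishing marker arrives; formally, a DPDA for it would have a single run on aⁿb²ⁿ, accepting after the prefix aⁿbⁿ and accepting again after n more b's; an ordinary PDA that simulates it on a's and b's and, at any moment when it is accepting, may switch to reading only a fresh letter e while feeding each e to the simulation as a b, would accept aⁱbʲeᵏ (k≥1) exactly when both aⁱbʲ and aⁱbʲ⁺ᵏ are in the language, i.e. its language intersected with the regular set a*b*e⁺ would be exactly {aⁿbⁿeⁿ : n≥1} — impossible, since context-free languages are closed under intersection with regular sets and {aⁿbⁿeⁿ} is not context-free). So Lᴿ cannot be a DCFL.

No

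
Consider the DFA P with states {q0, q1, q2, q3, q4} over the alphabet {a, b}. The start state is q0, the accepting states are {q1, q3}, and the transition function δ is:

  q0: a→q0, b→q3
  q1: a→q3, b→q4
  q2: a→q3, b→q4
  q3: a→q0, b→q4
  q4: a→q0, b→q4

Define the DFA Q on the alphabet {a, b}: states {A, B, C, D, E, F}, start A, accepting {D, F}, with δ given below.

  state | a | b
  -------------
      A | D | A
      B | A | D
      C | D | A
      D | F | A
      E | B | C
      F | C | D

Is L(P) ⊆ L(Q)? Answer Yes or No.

No

The string b is in L(P) but not in L(Q).
So L(P) ⊄ L(Q).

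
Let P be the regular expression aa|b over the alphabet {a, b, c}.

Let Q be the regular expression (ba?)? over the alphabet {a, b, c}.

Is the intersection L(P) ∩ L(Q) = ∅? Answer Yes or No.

No

The string b is accepted by both P and Q.
Hence L(P) ∩ L(Q) ≠ ∅.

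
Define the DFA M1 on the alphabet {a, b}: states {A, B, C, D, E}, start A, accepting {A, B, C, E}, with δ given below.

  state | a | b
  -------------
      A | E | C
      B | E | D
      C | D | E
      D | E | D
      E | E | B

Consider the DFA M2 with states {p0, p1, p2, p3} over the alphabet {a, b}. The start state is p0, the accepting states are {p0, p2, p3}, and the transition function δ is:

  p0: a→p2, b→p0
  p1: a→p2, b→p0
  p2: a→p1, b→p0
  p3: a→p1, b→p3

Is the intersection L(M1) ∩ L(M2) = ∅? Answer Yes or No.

The empty string ε is accepted by both M1 and M2.
Hence L(M1) ∩ L(M2) ≠ ∅.

No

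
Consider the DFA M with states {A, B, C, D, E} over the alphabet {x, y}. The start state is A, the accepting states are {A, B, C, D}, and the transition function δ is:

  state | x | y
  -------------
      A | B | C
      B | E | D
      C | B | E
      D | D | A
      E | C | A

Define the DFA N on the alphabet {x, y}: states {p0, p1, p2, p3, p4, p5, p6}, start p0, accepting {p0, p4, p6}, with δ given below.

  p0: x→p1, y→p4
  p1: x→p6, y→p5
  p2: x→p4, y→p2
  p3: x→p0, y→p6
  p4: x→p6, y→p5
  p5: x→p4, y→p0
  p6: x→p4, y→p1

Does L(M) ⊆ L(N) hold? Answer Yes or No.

No

The string x is in L(M) but not in L(N).
So L(M) ⊄ L(N).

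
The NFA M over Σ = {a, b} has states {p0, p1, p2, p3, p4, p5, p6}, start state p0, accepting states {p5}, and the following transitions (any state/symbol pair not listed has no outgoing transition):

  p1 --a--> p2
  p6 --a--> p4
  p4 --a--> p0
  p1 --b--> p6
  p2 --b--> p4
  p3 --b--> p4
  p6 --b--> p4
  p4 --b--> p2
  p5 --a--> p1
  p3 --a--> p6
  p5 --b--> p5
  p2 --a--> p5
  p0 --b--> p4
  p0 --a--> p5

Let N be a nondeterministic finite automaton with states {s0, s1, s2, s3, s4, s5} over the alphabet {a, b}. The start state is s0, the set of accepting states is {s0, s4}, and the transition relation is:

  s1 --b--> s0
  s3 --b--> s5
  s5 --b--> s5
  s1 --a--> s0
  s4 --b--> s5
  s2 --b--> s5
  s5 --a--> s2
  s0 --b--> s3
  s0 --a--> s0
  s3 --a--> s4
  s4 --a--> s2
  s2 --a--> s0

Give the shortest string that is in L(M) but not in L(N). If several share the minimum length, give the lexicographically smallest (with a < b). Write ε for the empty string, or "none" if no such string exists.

The string ab is accepted by M but not by N.
No shorter string lies in the difference, and ab is the lexicographically first length-2 string in L(M) \ L(N).

ab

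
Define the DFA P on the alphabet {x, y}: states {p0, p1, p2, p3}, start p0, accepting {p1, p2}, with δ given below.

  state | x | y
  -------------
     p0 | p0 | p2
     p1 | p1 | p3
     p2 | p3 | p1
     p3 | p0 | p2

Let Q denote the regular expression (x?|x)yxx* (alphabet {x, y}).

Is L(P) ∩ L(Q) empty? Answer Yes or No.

Converting the expression Q to a DFA (subset construction, then merging equivalent states) gives the minimal DFA with states {q0, q1, q2, q3, q4}, start state q0, accepting states {q4} and transitions q0: x→q1, y→q2; q1: x→q3, y→q2; q2: x→q4, y→q3; q3: x→q3, y→q3; q4: x→q4, y→q3.
Exploring the product automaton P × Q from the start pair (p0, q0), following both machines on each input symbol, reaches 9 state pairs: (p0, q0), (p0, q1), (p2, q2), (p0, q3), (p3, q4), (p1, q3), (p2, q3), (p0, q4), (p3, q3).
P accepts in {p1, p2} and Q accepts in {q4}; no reachable pair has both components accepting, so no string drives both machines to acceptance simultaneously and L(P) ∩ L(Q) = ∅.
So no string is accepted by both, and the intersection is empty.

Yes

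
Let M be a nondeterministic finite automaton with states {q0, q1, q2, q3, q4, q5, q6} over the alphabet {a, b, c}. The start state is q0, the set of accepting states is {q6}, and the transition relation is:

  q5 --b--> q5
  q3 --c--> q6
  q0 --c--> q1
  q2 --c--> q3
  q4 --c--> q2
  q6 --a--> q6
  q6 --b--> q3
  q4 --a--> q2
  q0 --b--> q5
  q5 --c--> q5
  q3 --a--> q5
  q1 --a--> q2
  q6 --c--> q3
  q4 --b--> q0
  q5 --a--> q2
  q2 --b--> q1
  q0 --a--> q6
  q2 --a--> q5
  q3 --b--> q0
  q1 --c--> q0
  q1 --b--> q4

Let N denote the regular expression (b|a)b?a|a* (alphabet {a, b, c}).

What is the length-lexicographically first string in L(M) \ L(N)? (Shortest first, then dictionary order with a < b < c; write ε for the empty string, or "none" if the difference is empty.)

The string abc is accepted by M but not by N.
No shorter string lies in the difference, and abc is the lexicographically first length-3 string in L(M) \ L(N).

abc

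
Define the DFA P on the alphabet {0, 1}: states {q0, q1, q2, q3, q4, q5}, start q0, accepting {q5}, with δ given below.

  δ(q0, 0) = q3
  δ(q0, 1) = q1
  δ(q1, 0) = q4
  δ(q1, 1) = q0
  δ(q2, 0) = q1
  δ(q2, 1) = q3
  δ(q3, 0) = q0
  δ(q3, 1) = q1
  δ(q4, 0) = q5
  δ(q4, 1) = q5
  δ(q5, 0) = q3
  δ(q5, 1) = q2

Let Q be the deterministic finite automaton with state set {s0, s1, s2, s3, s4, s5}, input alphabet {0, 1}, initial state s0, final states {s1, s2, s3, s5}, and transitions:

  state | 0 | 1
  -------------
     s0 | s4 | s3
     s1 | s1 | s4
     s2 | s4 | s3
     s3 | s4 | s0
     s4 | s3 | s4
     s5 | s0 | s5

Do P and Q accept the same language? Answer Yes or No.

The string 101 is accepted by P but rejected by Q.
So L(P) ≠ L(Q).

No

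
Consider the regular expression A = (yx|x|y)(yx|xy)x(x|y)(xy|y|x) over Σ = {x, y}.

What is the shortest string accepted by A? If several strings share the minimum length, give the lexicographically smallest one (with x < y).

By inspection of the expression, no string of length less than 6 matches, and xxyxxx is the lexicographically first match of length 6.

xxyxxx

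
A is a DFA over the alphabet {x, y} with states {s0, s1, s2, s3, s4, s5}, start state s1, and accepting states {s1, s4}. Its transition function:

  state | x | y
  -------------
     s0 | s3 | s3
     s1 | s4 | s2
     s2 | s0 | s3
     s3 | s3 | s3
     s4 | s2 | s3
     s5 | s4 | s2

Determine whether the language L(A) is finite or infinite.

The useful states (reachable from s1 and able to reach an accepting state) are {s1, s4}.
Restricted to these states the transition graph has no cycle, so every accepting path has bounded length and L is finite.

finite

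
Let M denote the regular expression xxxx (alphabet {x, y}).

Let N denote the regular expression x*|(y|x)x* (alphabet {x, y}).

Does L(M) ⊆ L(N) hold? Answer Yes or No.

Yes

Converting the expression M to a DFA (subset construction, then merging equivalent states) gives the minimal DFA with states {m0, m1, m2, m3, m4, m5}, start state m0, accepting states {m5} and transitions m0: x→m1, y→m2; m1: x→m3, y→m2; m2: x→m2, y→m2; m3: x→m4, y→m2; m4: x→m5, y→m2; m5: x→m2, y→m2.
Converting the expression N to a DFA (subset construction, then merging equivalent states) gives the minimal DFA with states {n0, n1, n2}, start state n0, accepting states {n0, n1} and transitions n0: x→n1, y→n1; n1: x→n1, y→n2; n2: x→n2, y→n2.
Exploring the product automaton M × N from the start pair (m0, n0), following both machines on each input symbol, reaches 7 state pairs: (m0, n0), (m1, n1), (m2, n1), (m3, n1), (m2, n2), (m4, n1), (m5, n1).
M accepts in {m5} and N accepts in {n0, n1}. The reachable pairs whose M-component is accepting are (m5, n1); in each of them the N-component is accepting too, so the product for L(M) \ L(N) (M-component accepting, N-component rejecting) has no reachable accepting pair and the difference is empty.
Hence every string in L(M) is also in L(N).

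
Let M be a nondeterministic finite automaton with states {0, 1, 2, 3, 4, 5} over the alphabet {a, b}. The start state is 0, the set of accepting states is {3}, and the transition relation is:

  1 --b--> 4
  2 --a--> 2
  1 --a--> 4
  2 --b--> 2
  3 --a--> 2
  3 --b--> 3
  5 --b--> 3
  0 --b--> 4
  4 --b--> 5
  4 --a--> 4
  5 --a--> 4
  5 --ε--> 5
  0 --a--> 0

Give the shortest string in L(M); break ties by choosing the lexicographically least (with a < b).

bbb

A breadth-first search from 0 reaches an accepting state first via the path 0 → 4 → 5 → 3 on input bbb.
No string of length < 3 is accepted (BFS exhausts all shorter strings without reaching an accepting state), and bbb is the lexicographically least accepting string of length 3.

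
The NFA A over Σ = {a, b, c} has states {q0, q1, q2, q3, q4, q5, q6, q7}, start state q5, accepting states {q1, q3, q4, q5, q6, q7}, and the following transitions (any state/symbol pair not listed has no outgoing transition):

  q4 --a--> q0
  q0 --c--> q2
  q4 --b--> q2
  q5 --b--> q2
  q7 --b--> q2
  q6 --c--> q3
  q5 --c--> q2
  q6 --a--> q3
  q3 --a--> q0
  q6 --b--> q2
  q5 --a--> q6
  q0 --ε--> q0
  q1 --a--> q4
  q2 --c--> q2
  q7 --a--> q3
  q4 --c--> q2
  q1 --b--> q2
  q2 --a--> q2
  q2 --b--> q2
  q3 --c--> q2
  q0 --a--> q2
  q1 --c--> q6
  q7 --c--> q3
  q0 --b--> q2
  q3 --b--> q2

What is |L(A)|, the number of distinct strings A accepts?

4

The useful subgraph on states {q3, q5, q6} is acyclic, so L(A) is finite; the longest accepting path visits 3 useful states, giving maximum string length 2.
Counting accepting paths from q5 by length: 1 of length 0, 1 of length 1, 2 of length 2. Total 4.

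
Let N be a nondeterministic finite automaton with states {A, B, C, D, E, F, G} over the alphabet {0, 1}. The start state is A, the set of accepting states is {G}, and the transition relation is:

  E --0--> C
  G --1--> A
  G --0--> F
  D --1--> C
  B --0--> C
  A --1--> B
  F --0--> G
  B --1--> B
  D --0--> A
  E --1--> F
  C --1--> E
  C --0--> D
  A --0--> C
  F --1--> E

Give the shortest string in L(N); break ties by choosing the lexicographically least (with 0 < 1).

A breadth-first search from A reaches an accepting state first via the path A → C → E → F → G on input 0110.
No string of length < 4 is accepted (BFS exhausts all shorter strings without reaching an accepting state), and 0110 is the lexicographically least accepting string of length 4.

0110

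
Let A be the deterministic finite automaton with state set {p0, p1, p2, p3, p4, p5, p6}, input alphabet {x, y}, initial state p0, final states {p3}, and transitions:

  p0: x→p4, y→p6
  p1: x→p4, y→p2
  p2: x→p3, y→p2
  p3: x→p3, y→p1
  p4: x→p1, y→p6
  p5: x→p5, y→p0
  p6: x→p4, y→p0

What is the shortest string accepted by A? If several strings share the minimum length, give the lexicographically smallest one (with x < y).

A breadth-first search from p0 reaches an accepting state first via the path p0 → p4 → p1 → p2 → p3 on input xxyx.
No string of length < 4 is accepted (BFS exhausts all shorter strings without reaching an accepting state), and xxyx is the lexicographically least accepting string of length 4.

xxyx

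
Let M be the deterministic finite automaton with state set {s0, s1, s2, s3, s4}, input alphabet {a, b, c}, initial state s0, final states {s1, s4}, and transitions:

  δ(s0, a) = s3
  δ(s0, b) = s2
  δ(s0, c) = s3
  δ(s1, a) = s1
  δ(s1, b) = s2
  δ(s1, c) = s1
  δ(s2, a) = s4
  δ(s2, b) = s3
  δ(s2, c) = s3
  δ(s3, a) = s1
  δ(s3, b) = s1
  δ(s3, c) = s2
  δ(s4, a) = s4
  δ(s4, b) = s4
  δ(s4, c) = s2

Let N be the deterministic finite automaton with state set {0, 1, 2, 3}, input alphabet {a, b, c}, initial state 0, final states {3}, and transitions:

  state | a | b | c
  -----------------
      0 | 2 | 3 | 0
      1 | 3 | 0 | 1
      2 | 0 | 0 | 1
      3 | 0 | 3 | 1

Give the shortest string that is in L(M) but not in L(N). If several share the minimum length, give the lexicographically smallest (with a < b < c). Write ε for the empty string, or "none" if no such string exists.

aa

The string aa is accepted by M but not by N.
No shorter string lies in the difference, and aa is the lexicographically first length-2 string in L(M) \ L(N).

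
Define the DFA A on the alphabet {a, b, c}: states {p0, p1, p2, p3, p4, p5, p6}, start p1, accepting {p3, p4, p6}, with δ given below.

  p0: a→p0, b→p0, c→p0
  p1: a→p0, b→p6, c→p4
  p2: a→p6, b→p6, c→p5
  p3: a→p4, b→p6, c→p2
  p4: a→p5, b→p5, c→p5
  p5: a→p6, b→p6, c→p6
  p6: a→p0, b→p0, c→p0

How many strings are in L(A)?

The useful subgraph on states {p1, p4, p5, p6} is acyclic, so L(A) is finite; the longest accepting path visits 4 useful states, giving maximum string length 3.
Counting accepting paths from p1 by length: 2 of length 1, 9 of length 3. Total 11.

11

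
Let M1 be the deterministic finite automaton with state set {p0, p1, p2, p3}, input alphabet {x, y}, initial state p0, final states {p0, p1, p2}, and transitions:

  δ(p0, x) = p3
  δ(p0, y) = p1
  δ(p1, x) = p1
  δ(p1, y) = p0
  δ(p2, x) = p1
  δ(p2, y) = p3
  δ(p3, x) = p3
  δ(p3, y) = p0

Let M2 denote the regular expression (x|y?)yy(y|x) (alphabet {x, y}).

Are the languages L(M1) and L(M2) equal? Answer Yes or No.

No

The empty string ε is accepted by M1 but rejected by M2.
So L(M1) ≠ L(M2).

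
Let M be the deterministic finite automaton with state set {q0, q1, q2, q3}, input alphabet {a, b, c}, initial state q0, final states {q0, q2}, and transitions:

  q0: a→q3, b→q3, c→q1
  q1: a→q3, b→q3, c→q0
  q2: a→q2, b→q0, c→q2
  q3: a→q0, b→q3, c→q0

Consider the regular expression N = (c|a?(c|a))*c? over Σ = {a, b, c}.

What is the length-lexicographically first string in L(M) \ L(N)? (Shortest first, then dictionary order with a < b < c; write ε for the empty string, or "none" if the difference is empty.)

ba

The string ba is accepted by M but not by N.
No shorter string lies in the difference, and ba is the lexicographically first length-2 string in L(M) \ L(N).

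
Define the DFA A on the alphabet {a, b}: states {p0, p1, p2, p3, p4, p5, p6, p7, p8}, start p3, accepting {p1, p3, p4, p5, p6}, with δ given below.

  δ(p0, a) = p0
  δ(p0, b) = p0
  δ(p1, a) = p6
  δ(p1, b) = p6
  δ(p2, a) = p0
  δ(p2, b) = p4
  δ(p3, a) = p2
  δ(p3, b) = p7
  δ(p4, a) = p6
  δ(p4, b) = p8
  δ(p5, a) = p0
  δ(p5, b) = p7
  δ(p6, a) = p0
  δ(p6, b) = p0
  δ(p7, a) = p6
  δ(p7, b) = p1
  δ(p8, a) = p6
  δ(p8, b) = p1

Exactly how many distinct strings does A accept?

11

The useful subgraph on states {p1, p2, p3, p4, p6, p7, p8} is acyclic, so L(A) is finite; the longest accepting path visits 6 useful states, giving maximum string length 5.
Counting accepting paths from p3 by length: 1 of length 0, 3 of length 2, 3 of length 3, 2 of length 4, 2 of length 5. Total 11.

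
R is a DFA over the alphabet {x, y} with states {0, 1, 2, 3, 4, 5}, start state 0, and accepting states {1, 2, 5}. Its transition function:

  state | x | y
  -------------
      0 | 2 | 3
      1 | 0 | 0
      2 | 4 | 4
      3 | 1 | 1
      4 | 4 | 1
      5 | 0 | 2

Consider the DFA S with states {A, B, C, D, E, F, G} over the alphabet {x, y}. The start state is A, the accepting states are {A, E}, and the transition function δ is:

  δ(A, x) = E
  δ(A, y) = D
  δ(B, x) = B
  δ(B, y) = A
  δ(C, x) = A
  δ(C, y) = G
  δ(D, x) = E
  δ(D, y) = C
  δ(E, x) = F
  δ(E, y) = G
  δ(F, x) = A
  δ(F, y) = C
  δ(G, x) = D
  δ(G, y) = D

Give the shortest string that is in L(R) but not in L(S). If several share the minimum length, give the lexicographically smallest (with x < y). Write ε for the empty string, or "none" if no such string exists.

yy

The string yy is accepted by R but not by S.
No shorter string lies in the difference, and yy is the lexicographically first length-2 string in L(R) \ L(S).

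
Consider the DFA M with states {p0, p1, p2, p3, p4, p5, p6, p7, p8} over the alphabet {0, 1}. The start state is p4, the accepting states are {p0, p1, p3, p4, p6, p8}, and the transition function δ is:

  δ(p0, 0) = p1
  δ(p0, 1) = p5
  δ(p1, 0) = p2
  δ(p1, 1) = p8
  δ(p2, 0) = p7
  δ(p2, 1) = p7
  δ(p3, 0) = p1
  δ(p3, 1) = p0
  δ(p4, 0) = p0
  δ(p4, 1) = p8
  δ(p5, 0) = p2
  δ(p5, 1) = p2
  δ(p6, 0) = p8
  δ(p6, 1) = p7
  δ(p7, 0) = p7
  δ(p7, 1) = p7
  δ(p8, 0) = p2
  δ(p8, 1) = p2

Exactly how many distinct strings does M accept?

5

The useful subgraph on states {p0, p1, p4, p8} is acyclic, so L(M) is finite; the longest accepting path visits 4 useful states, giving maximum string length 3.
Counting accepting paths from p4 by length: 1 of length 0, 2 of length 1, 1 of length 2, 1 of length 3. Total 5.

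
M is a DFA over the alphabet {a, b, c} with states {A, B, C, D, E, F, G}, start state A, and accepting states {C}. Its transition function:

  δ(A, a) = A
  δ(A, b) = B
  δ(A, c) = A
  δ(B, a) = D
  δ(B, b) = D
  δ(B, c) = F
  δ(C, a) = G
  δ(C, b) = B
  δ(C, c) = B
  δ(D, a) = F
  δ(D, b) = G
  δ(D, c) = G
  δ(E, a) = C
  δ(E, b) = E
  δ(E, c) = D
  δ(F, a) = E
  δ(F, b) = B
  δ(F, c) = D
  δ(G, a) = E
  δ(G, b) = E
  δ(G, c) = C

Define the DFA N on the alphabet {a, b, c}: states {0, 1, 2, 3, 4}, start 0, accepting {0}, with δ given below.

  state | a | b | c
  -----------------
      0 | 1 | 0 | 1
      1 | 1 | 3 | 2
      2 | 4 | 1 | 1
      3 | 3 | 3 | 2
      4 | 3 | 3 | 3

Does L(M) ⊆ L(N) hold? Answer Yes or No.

No

The string babc is in L(M) but not in L(N).
So L(M) ⊄ L(N).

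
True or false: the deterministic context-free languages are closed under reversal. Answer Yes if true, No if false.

No

L = {c bⁿaⁿ : n≥0} ∪ {d b²ⁿaⁿ : n≥0} is a DCFL: the first symbol tells a deterministic PDA whether to pop one or two b's per a. Its reversal Lᴿ = {aⁿbⁿ c : n≥0} ∪ {aⁿb²ⁿ d : n≥0} is not. DCFLs are closed under right quotient by regular languages, and Lᴿ/{c, d} = {aⁿbⁿ : n≥0} ∪ {aⁿb²ⁿ : n≥0} — the standard context-free language accepted by no deterministic PDA (intuitively the machine would have to commit to a b-to-a ratio before the distinguishing marker arrives; formally, a DPDA for it would have a single run on aⁿb²ⁿ, accepting after the prefix aⁿbⁿ and accepting again after n more b's; an ordinary PDA that simulates it on a's and b's and, at any moment when it is accepting, may switch to reading only a fresh letter e while feeding each e to the simulation as a b, would accept aⁱbʲeᵏ (k≥1) exactly when both aⁱbʲ and aⁱbʲ⁺ᵏ are in the language, i.e. its language intersected with the regular set a*b*e⁺ would be exactly {aⁿbⁿeⁿ : n≥1} — impossible, since context-free languages are closed under intersection with regular sets and {aⁿbⁿeⁿ} is not context-free). So Lᴿ cannot be a DCFL.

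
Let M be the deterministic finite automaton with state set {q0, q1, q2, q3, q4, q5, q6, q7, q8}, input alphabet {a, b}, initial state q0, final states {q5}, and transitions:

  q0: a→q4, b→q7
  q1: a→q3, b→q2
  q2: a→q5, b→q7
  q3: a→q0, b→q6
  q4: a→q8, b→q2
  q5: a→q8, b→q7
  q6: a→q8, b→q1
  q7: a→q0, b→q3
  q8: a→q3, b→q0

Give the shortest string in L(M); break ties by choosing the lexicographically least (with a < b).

A breadth-first search from q0 reaches an accepting state first via the path q0 → q4 → q2 → q5 on input aba.
No string of length < 3 is accepted (BFS exhausts all shorter strings without reaching an accepting state), and aba is the lexicographically least accepting string of length 3.

aba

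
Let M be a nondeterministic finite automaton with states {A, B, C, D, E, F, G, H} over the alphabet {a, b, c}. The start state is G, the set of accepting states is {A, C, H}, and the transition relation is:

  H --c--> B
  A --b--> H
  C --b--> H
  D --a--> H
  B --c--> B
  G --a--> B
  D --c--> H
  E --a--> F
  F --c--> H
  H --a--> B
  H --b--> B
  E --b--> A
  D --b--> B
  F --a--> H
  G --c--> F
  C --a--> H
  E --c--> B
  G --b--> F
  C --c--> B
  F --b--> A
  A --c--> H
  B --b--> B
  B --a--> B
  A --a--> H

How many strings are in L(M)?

The useful subgraph on states {A, F, G, H} is acyclic, so L(M) is finite; the longest accepting path visits 4 useful states, giving maximum string length 3.
Counting accepting paths from G by length: 6 of length 2, 6 of length 3. Total 12.

12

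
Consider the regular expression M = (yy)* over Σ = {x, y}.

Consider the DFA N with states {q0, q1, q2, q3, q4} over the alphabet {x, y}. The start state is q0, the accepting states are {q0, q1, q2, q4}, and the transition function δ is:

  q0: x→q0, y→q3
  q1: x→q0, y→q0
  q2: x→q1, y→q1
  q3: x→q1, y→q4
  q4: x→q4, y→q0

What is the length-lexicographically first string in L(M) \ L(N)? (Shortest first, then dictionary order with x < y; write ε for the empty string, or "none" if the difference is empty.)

yyyy

The string yyyy is accepted by M but not by N.
No shorter string lies in the difference, and yyyy is the lexicographically first length-4 string in L(M) \ L(N).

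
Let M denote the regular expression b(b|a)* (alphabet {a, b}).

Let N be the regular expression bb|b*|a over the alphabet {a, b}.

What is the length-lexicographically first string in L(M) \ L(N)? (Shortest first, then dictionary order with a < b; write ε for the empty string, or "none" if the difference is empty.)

ba

The string ba is accepted by M but not by N.
No shorter string lies in the difference, and ba is the lexicographically first length-2 string in L(M) \ L(N).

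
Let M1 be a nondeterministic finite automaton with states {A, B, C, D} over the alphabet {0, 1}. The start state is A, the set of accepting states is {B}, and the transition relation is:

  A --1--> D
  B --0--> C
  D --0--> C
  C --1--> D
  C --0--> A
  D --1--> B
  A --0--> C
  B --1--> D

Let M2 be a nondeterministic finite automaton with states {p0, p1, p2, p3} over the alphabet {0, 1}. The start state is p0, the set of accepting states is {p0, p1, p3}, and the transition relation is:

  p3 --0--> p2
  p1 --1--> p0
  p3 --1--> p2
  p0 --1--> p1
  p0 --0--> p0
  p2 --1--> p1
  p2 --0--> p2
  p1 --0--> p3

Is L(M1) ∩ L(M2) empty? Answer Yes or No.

The string 11 is accepted by both M1 and M2.
Hence L(M1) ∩ L(M2) ≠ ∅.

No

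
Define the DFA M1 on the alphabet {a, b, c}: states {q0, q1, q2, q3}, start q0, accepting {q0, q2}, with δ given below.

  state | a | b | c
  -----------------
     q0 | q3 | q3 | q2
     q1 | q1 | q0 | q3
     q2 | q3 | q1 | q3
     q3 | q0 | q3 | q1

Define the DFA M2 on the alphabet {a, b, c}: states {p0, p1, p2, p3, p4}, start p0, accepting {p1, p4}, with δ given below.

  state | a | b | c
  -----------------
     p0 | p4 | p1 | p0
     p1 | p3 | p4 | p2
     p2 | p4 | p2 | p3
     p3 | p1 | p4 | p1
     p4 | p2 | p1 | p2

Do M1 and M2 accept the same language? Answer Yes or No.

The empty string ε is accepted by M1 but rejected by M2.
So L(M1) ≠ L(M2).

No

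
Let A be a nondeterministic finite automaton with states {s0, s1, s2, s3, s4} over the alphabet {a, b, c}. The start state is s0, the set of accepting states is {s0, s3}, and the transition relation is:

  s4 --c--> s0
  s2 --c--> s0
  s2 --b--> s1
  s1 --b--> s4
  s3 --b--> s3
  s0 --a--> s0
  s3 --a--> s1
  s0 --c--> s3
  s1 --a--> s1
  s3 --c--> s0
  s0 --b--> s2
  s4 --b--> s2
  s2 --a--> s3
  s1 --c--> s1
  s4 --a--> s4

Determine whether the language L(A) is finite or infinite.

State s0 is reachable from the start and can reach an accepting state, and it lies on the cycle s0 → s0.
Traversing that cycle any number of times yields accepted strings of unbounded length, so the language is infinite.

infinite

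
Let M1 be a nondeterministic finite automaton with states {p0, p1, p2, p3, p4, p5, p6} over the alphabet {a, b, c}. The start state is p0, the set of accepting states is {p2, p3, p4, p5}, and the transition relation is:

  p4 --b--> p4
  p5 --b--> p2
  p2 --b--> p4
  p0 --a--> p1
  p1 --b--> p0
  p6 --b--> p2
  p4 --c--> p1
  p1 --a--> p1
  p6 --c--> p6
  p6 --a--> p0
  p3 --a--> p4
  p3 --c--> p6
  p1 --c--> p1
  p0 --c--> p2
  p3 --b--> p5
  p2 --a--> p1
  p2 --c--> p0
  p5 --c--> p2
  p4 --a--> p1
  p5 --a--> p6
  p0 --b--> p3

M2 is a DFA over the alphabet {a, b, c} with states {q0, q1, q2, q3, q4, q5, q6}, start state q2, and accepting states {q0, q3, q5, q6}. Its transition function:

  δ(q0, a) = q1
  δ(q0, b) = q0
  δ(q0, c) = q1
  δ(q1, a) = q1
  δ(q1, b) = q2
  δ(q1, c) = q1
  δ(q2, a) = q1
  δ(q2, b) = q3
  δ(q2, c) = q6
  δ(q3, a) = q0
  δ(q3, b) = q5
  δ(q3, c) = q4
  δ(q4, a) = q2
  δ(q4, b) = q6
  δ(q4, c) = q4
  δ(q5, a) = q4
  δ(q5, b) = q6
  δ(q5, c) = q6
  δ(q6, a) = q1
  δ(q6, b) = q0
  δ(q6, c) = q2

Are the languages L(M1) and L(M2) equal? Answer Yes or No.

Exploring the product automaton M1 × M2 from the start pair (p0, q2), following both machines on each input symbol, reaches 7 state pairs: (p0, q2), (p1, q1), (p3, q3), (p2, q6), (p4, q0), (p5, q5), (p6, q4).
M1 accepts in {p2, p3, p4, p5} and M2 accepts in {q0, q3, q5, q6}. In every reachable pair the two components are either both accepting — (p3, q3), (p2, q6), (p4, q0), (p5, q5) — or both non-accepting, so no string is accepted by exactly one of the machines: L(M1) \ L(M2) and L(M2) \ L(M1) are both empty.
Hence every string is accepted by M1 iff it is accepted by M2, and the two languages coincide.

Yes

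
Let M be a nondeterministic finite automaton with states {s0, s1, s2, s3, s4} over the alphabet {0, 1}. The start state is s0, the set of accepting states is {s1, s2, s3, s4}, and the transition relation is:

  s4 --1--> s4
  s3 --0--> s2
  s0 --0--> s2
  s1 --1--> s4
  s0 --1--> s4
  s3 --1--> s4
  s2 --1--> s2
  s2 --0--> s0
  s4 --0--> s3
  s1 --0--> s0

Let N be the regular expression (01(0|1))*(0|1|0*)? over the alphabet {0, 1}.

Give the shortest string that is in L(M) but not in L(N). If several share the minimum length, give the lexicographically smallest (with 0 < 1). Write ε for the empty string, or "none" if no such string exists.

The string 01 is accepted by M but not by N.
No shorter string lies in the difference, and 01 is the lexicographically first length-2 string in L(M) \ L(N).

01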